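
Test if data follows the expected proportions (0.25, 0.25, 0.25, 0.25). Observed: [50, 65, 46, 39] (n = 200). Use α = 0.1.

Expected: [50.0, 50.0, 50.0, 50.0]. χ² = 7.24. df = 3, critical = 6.251. Reject H₀.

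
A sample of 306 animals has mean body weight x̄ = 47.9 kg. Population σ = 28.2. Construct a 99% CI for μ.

CI = x̄ ± z*(σ/√n) = 47.9 ± 2.576(28.2/√306) = 47.9 ± 4.15 = (43.75, 52.05)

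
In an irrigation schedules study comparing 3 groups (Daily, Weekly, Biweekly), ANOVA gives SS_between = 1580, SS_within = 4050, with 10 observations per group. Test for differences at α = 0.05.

df_between = 2, df_within = 27. F = MS_between/MS_within = 790.0/150.0 = 5.267. F_crit ≈ 3.354. Reject H₀. At least one mean differs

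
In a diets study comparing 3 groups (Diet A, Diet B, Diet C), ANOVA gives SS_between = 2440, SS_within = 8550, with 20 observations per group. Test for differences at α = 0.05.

df_between = 2, df_within = 57. F = MS_between/MS_within = 1220.0/150.0 = 8.133. F_crit ≈ 3.159. Reject H₀. At least one mean differs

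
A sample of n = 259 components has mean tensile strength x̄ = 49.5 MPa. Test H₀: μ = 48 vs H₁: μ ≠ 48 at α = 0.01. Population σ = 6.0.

z = (x̄ - μ₀)/(σ/√n) = (49.5 - 48)/(6.0/√259) = 4.023. Critical value: ±2.576. Since |4.023| > 2.576, Reject H₀.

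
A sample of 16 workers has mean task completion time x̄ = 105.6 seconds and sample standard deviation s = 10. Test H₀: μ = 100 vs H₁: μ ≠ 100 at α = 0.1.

t = (x̄ - μ₀)/(s/√n) = (105.6 - 100)/(10/√16) = 2.24. df = 15, critical t = ±1.753. Reject H₀.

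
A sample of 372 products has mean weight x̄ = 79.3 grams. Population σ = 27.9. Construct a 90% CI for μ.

CI = x̄ ± z*(σ/√n) = 79.3 ± 1.645(27.9/√372) = 79.3 ± 2.38 = (76.92, 81.68)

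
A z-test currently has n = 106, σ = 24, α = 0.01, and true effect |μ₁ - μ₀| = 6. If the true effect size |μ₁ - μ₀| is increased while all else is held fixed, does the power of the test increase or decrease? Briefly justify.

Power increases: a larger true effect increases the non-centrality λ = |μ₁ - μ₀|/(σ/√n).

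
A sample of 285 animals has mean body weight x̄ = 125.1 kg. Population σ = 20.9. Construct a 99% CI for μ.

CI = x̄ ± z*(σ/√n) = 125.1 ± 2.576(20.9/√285) = 125.1 ± 3.19 = (121.91, 128.29)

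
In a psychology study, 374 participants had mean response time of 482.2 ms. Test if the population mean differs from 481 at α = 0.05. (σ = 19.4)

z = (x̄ - μ₀)/(σ/√n) = (482.2 - 481)/(19.4/√374) = 1.196. Critical value: ±1.96. Since |1.196| ≤ 1.96, Fail to reject H₀.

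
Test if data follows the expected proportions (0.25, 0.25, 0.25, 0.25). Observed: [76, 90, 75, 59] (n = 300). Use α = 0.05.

Expected: [75.0, 75.0, 75.0, 75.0]. χ² = 6.427. df = 3, critical = 7.815. Fail to reject H₀.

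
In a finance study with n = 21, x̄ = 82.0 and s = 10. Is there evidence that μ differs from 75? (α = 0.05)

t = (x̄ - μ₀)/(s/√n) = (82.0 - 75)/(10/√21) = 3.208. df = 20, critical t = ±2.086. Reject H₀.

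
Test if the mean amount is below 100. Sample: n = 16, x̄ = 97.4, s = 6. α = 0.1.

t = (97.4 - 100)/(6/√16) = -1.733, df = 15. Critical t = -1.341. Reject H₀.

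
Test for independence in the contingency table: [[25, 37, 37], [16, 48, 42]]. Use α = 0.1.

χ² = 3.481. df = 2, critical = 4.605. Fail to reject H₀. No evidence of dependence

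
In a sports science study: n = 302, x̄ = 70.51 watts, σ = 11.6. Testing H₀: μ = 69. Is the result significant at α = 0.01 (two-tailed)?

z = (70.51 - 69)/(11.6/√302) = 2.262. Since |z| ≤ 2.576, not significant at α = 0.01.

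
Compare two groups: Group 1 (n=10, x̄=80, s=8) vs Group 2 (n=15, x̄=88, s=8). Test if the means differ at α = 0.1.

Pooled sp = 8.0. t = -2.449, df = 23. Critical t = ±1.714. Reject H₀.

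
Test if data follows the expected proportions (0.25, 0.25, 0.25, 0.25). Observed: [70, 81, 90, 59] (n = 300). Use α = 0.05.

Expected: [75.0, 75.0, 75.0, 75.0]. χ² = 7.227. df = 3, critical = 7.815. Fail to reject H₀.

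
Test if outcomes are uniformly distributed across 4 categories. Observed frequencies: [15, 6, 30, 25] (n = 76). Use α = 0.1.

Expected = 19 each. χ² = Σ(O-E)²/E = 18.0. df = 3, critical value = 6.251. Reject H₀.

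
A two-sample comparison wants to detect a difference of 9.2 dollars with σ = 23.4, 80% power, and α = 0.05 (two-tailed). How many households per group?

n per group = 2(z_α/2 + z_β)²σ²/d² = 2×(1.96 + 0.84)²×23.4²/9.2² = 101.4 → n = 102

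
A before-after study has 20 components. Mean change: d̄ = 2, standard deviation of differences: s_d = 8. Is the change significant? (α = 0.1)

t = d̄/(s_d/√n) = 2/(8/√20) = 1.118. df = 19, critical t = ±1.729. Fail to reject H₀.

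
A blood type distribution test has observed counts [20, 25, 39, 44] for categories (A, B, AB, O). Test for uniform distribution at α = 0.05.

Expected = 32 each. χ² = Σ(O-E)²/E = 12.062. df = 3, critical value = 7.815. Reject H₀.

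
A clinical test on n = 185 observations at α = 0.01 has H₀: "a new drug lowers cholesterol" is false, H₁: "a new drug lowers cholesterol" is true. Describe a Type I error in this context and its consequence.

Type I error: rejecting H₀ when it is true — concluding that a new drug lowers cholesterol when in fact it is not. Consequence: approving an ineffective drug — patients take a useless medication and may skip effective alternatives.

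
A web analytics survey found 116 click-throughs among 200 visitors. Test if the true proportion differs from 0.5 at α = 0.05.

p̂ = 0.58, p₀ = 0.5. z = (p̂ - p₀)/√(p₀(1-p₀)/n) = 2.263. Critical: ±1.96. Reject H₀.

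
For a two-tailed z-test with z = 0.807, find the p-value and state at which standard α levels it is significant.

p = 2·P(Z > |0.807|) = 2·(1 - Φ(0.807)) ≈ 0.4197. Not significant at any standard level.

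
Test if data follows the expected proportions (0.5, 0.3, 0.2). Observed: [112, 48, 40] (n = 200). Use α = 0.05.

Expected: [100.0, 60.0, 40.0]. χ² = 3.84. df = 2, critical = 5.991. Fail to reject H₀.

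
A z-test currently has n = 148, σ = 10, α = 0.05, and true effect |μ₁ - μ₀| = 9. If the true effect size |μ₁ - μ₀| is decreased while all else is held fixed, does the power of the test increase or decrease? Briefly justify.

Power decreases: a smaller true effect decreases the non-centrality λ = |μ₁ - μ₀|/(σ/√n).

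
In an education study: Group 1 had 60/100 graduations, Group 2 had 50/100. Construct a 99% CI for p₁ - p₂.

p̂₁ = 0.6, p̂₂ = 0.5. Difference = 0.1. CI = (-0.08, 0.28)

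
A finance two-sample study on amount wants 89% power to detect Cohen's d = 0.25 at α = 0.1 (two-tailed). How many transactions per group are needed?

z_{α/2} = 1.645, z_β = Φ⁻¹(0.89) = 1.227. For small effect (d = 0.25): n per group = 2(z_{α/2} + z_β)²/d² = 2(1.645 + 1.227)²/0.25² = 263.9 → 264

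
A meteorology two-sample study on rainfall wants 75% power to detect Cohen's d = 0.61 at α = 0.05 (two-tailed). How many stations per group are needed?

z_{α/2} = 1.96, z_β = Φ⁻¹(0.75) = 0.674. For medium effect (d = 0.61): n per group = 2(z_{α/2} + z_β)²/d² = 2(1.96 + 0.674)²/0.61² = 37.3 → 38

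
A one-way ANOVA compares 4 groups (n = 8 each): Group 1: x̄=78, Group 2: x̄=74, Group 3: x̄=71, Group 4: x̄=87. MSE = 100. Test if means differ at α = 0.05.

Grand mean = 77.5. SS_between = 1160.0, MS_between = 386.67. F = 3.867, F_crit ≈ 2.947. Reject H₀.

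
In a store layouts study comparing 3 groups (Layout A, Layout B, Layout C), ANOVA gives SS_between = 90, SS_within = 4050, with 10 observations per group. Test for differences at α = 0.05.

df_between = 2, df_within = 27. F = MS_between/MS_within = 45.0/150.0 = 0.3. F_crit ≈ 3.354. Fail to reject H₀.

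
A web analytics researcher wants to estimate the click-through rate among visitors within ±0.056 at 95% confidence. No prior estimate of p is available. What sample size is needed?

Conservative approach: use p = 0.5 (maximizes p(1-p) = 0.25). n = z²(0.25)/E² = 1.96²×0.25/0.056² = 306.2 → n = 307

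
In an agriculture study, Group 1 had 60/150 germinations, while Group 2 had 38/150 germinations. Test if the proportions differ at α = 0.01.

p̂₁ = 0.4, p̂₂ = 0.253, pooled p̂ = 0.327. z = 2.708. Critical: ±2.576. Reject H₀.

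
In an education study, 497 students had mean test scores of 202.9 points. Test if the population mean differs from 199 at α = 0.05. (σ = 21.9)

z = (x̄ - μ₀)/(σ/√n) = (202.9 - 199)/(21.9/√497) = 3.97. Critical value: ±1.96. Since |3.97| > 1.96, Reject H₀.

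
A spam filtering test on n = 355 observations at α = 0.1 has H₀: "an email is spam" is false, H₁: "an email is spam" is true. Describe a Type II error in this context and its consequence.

Type II error: failing to reject H₀ when it is false — concluding that an email is spam is not supported when in fact it is. Consequence: a spam email lands in the inbox.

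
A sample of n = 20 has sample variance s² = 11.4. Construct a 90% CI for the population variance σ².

df = 19. χ²_{0.05} = 30.144, χ²_{0.95} = 10.117. CI for σ² = ((n-1)s²/χ²_{α/2}, (n-1)s²/χ²_{1-α/2}) = (19·11.4/30.144, 19·11.4/10.117) = (7.19, 21.41)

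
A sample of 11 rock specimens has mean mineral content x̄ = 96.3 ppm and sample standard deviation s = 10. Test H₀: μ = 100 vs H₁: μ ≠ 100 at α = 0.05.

t = (x̄ - μ₀)/(s/√n) = (96.3 - 100)/(10/√11) = -1.227. df = 10, critical t = ±2.228. Fail to reject H₀.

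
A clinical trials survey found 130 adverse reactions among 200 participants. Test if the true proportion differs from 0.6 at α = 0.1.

p̂ = 0.65, p₀ = 0.6. z = (p̂ - p₀)/√(p₀(1-p₀)/n) = 1.443. Critical: ±1.645. Fail to reject H₀.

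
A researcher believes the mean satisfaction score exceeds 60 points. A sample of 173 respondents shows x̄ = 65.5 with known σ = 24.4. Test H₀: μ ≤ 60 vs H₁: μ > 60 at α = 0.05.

z = 2.965. Critical value: 1.645. Reject H₀.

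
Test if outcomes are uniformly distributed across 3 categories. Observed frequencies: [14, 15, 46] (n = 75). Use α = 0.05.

Expected = 25 each. χ² = Σ(O-E)²/E = 26.48. df = 2, critical value = 5.991. Reject H₀.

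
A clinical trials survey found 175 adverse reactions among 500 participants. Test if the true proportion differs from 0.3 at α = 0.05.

p̂ = 0.35, p₀ = 0.3. z = (p̂ - p₀)/√(p₀(1-p₀)/n) = 2.44. Critical: ±1.96. Reject H₀.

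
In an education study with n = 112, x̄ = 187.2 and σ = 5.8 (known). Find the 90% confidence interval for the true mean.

CI = x̄ ± z*(σ/√n) = 187.2 ± 1.645(5.8/√112) = 187.2 ± 0.9 = (186.3, 188.1)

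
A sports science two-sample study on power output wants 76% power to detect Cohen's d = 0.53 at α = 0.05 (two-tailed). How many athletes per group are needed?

z_{α/2} = 1.96, z_β = Φ⁻¹(0.76) = 0.706. For medium effect (d = 0.53): n per group = 2(z_{α/2} + z_β)²/d² = 2(1.96 + 0.706)²/0.53² = 50.6 → 51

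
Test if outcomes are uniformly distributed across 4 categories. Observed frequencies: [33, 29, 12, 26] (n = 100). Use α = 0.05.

Expected = 25 each. χ² = Σ(O-E)²/E = 10.0. df = 3, critical value = 7.815. Reject H₀.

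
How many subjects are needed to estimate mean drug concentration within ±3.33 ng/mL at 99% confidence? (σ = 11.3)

n = (z*σ/E)² = (2.576×11.3/3.33)² = 76.4 → n = 77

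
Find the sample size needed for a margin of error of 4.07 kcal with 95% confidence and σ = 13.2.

n = (z*σ/E)² = (1.96×13.2/4.07)² = 40.4 → n = 41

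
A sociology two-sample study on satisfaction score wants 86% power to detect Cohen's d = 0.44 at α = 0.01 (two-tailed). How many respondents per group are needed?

z_{α/2} = 2.576, z_β = Φ⁻¹(0.86) = 1.08. For small effect (d = 0.44): n per group = 2(z_{α/2} + z_β)²/d² = 2(2.576 + 1.08)²/0.44² = 138.1 → 139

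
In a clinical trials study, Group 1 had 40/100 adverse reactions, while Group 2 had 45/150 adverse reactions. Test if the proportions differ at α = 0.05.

p̂₁ = 0.4, p̂₂ = 0.3, pooled p̂ = 0.34. z = 1.635. Critical: ±1.96. Fail to reject H₀.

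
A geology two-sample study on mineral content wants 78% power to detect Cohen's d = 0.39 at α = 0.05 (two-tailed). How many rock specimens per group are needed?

z_{α/2} = 1.96, z_β = Φ⁻¹(0.78) = 0.772. For small effect (d = 0.39): n per group = 2(z_{α/2} + z_β)²/d² = 2(1.96 + 0.772)²/0.39² = 98.1 → 99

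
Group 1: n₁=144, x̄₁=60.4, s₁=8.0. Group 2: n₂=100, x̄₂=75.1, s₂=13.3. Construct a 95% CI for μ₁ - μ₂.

Difference = -14.7. SE = √(8.0²/144 + 13.3²/100) = 1.488. CI = (-17.62, -11.78)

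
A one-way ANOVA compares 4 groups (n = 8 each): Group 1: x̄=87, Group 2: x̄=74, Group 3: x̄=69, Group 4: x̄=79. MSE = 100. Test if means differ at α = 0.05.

Grand mean = 77.25. SS_between = 1414.0, MS_between = 471.33. F = 4.713, F_crit ≈ 2.947. Reject H₀.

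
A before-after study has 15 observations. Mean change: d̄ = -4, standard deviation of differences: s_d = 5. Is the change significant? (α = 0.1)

t = d̄/(s_d/√n) = -4/(5/√15) = -3.098. df = 14, critical t = ±1.761. Reject H₀.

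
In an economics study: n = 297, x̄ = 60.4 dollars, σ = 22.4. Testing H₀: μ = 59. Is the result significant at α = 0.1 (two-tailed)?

z = (60.4 - 59)/(22.4/√297) = 1.077. Since |z| ≤ 1.645, not significant at α = 0.1.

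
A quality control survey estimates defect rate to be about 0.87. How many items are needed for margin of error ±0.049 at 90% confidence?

n = z²p(1-p)/E² = 1.645²×0.87×0.13/0.049² = 127.5 → n = 128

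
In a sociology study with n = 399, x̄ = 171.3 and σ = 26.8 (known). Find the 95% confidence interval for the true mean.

CI = x̄ ± z*(σ/√n) = 171.3 ± 1.96(26.8/√399) = 171.3 ± 2.63 = (168.67, 173.93)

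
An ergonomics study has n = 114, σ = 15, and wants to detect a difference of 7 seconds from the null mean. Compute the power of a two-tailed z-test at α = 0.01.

SE = σ/√n = 15/√114 = 1.405. Non-centrality λ = d/SE = 7/1.405 = 4.983. Power ≈ Φ(λ - z_{α/2}) = Φ(4.983 - 2.576) = Φ(2.407) = 0.992.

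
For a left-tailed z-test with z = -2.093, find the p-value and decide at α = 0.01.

p = P(Z < -2.093) = Φ(-2.093) ≈ 0.0182. Since p ≥ 0.01, fail to reject H₀ (not significant) at α = 0.01.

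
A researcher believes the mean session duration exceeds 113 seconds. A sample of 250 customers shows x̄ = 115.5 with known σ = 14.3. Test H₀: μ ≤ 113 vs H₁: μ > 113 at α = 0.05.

z = 2.764. Critical value: 1.645. Reject H₀.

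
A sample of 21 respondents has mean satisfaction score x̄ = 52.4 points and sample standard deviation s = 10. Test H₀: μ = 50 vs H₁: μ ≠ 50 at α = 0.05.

t = (x̄ - μ₀)/(s/√n) = (52.4 - 50)/(10/√21) = 1.1. df = 20, critical t = ±2.086. Fail to reject H₀.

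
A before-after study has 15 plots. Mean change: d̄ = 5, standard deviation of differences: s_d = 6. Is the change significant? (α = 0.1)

t = d̄/(s_d/√n) = 5/(6/√15) = 3.227. df = 14, critical t = ±1.761. Reject H₀.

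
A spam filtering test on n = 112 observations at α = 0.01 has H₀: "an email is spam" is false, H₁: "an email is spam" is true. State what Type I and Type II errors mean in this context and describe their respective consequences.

Type I (false positive): concluding that an email is spam when it is not — a legitimate email is sent to the spam folder and the user misses it. Type II (false negative): failing to conclude that an email is spam when it is — a spam email lands in the inbox. Which is costlier depends on domain priorities and is a judgement call rather than a statistical fact.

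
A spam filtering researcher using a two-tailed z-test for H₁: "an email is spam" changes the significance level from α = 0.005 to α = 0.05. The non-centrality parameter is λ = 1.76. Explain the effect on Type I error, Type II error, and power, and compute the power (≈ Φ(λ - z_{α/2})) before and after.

Increasing α from 0.005 to 0.05:
• Type I error rate increases (α is the Type I rate by definition).
• Critical value moves from z_{α/2} = 2.807 to 1.96, so power = Φ(λ - z_{α/2}) goes from Φ(1.76 - 2.807) = 0.148 to Φ(1.76 - 1.96) = 0.421.
• Type II error rate β = 1 - power therefore decreases (0.852 → 0.579).
Appropriate when false negatives are costly — here, a spam email lands in the inbox.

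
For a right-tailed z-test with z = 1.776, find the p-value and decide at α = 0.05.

p = P(Z > 1.776) = 1 - Φ(1.776) ≈ 0.0379. Since p < 0.05, reject H₀ (significant) at α = 0.05.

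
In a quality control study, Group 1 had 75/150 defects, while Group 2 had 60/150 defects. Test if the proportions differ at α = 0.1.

p̂₁ = 0.5, p̂₂ = 0.4, pooled p̂ = 0.45. z = 1.741. Critical: ±1.645. Reject H₀.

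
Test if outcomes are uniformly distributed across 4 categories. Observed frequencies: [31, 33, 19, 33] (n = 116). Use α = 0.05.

Expected = 29 each. χ² = Σ(O-E)²/E = 4.69. df = 3, critical value = 7.815. Fail to reject H₀.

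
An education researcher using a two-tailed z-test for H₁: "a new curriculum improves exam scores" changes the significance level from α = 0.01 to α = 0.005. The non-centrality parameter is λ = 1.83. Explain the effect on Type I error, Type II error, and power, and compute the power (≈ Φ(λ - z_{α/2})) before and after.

Decreasing α from 0.01 to 0.005:
• Type I error rate decreases (α is the Type I rate by definition).
• Critical value moves from z_{α/2} = 2.576 to 2.807, so power = Φ(λ - z_{α/2}) goes from Φ(1.83 - 2.576) = 0.228 to Φ(1.83 - 2.807) = 0.164.
• Type II error rate β = 1 - power therefore increases (0.772 → 0.836).
Appropriate when false positives are costly — here, adopting a curriculum that gives no real benefit — disruption for nothing.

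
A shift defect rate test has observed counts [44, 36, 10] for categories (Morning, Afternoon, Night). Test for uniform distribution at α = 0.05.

Expected = 30 each. χ² = Σ(O-E)²/E = 21.067. df = 2, critical value = 5.991. Reject H₀.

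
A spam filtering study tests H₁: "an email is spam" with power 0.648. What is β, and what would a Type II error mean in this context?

β = 1 - power = 1 - 0.648 = 0.352. A Type II error is failing to reject H₀ when H₀ is false (false negative) — here, failing to conclude that an email is spam when in fact it is true. Consequence: a spam email lands in the inbox.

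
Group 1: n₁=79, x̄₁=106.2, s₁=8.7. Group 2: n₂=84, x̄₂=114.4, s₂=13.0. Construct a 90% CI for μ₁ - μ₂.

Difference = -8.2. SE = √(8.7²/79 + 13.0²/84) = 1.723. CI = (-11.03, -5.37)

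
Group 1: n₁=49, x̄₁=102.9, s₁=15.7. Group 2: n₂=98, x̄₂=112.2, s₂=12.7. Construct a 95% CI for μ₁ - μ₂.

Difference = -9.3. SE = √(15.7²/49 + 12.7²/98) = 2.584. CI = (-14.36, -4.24)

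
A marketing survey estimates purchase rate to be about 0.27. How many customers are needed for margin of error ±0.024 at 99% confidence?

n = z²p(1-p)/E² = 2.576²×0.27×0.73/0.024² = 2270.7 → n = 2271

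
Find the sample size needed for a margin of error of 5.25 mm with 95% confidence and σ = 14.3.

n = (z*σ/E)² = (1.96×14.3/5.25)² = 28.5 → n = 29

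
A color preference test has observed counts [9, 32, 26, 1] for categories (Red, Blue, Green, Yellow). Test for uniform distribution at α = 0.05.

Expected = 17 each. χ² = Σ(O-E)²/E = 36.824. df = 3, critical value = 7.815. Reject H₀.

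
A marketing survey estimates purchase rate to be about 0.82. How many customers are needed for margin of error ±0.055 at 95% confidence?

n = z²p(1-p)/E² = 1.96²×0.82×0.18/0.055² = 187.4 → n = 188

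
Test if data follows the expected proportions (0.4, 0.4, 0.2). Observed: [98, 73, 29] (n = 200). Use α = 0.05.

Expected: [80.0, 80.0, 40.0]. χ² = 7.688. df = 2, critical = 5.991. Reject H₀.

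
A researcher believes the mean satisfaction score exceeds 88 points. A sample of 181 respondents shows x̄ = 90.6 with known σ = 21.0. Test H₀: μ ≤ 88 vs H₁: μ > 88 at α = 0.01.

z = 1.666. Critical value: 2.33. Fail to reject H₀.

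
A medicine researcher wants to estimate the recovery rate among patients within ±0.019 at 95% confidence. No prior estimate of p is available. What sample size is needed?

Conservative approach: use p = 0.5 (maximizes p(1-p) = 0.25). n = z²(0.25)/E² = 1.96²×0.25/0.019² = 2660.4 → n = 2661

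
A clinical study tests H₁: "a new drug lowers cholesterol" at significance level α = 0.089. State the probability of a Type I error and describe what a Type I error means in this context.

P(Type I error) = α = 0.089. A Type I error is rejecting H₀ when H₀ is actually true (false positive) — here, concluding that a new drug lowers cholesterol when in fact this is not the case. Consequence: approving an ineffective drug — patients take a useless medication and may skip effective alternatives.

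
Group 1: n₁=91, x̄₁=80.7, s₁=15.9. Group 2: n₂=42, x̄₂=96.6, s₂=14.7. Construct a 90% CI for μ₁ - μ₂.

Difference = -15.9. SE = √(15.9²/91 + 14.7²/42) = 2.815. CI = (-20.53, -11.27)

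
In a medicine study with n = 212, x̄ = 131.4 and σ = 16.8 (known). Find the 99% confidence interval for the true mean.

CI = x̄ ± z*(σ/√n) = 131.4 ± 2.576(16.8/√212) = 131.4 ± 2.97 = (128.43, 134.37)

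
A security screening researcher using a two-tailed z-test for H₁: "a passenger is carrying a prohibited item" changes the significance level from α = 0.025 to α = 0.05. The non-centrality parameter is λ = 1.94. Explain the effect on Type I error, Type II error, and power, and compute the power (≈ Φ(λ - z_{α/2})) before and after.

Increasing α from 0.025 to 0.05:
• Type I error rate increases (α is the Type I rate by definition).
• Critical value moves from z_{α/2} = 2.241 to 1.96, so power = Φ(λ - z_{α/2}) goes from Φ(1.94 - 2.241) = 0.382 to Φ(1.94 - 1.96) = 0.492.
• Type II error rate β = 1 - power therefore decreases (0.618 → 0.508).
Appropriate when false negatives are costly — here, letting a prohibited item through — security breach.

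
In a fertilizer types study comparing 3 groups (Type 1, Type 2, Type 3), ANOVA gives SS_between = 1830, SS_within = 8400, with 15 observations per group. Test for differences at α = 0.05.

df_between = 2, df_within = 42. F = MS_between/MS_within = 915.0/200.0 = 4.575. F_crit ≈ 3.22. Reject H₀. At least one mean differs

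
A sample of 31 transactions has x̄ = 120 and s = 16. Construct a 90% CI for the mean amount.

CI = x̄ ± t*(s/√n) = 120 ± 1.697(16/√31) = (115.12, 124.88)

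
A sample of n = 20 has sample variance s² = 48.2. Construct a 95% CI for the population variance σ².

df = 19. χ²_{0.025} = 32.852, χ²_{0.975} = 8.907. CI for σ² = ((n-1)s²/χ²_{α/2}, (n-1)s²/χ²_{1-α/2}) = (19·48.2/32.852, 19·48.2/8.907) = (27.88, 102.82)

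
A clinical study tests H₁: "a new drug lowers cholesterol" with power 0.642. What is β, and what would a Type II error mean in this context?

β = 1 - power = 1 - 0.642 = 0.358. A Type II error is failing to reject H₀ when H₀ is false (false negative) — here, failing to conclude that a new drug lowers cholesterol when in fact it is true. Consequence: shelving an effective drug — patients miss out on a treatment that would have helped.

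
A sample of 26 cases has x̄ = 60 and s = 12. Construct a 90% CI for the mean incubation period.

CI = x̄ ± t*(s/√n) = 60 ± 1.708(12/√26) = (55.98, 64.02)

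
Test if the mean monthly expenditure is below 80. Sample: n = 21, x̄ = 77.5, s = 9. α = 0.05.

t = (77.5 - 80)/(9/√21) = -1.273, df = 20. Critical t = -1.725. Fail to reject H₀.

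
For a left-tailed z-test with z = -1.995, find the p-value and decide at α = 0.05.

p = P(Z < -1.995) = Φ(-1.995) ≈ 0.023. Since p < 0.05, reject H₀ (significant) at α = 0.05.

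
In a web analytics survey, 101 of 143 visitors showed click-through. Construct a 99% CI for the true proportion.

p̂ = 0.706. CI = p̂ ± z*√(p̂(1-p̂)/n) = (0.608, 0.804)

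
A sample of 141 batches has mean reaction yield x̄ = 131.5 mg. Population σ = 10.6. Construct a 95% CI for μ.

CI = x̄ ± z*(σ/√n) = 131.5 ± 1.96(10.6/√141) = 131.5 ± 1.75 = (129.75, 133.25)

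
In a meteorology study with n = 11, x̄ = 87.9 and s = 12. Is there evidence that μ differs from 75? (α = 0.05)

t = (x̄ - μ₀)/(s/√n) = (87.9 - 75)/(12/√11) = 3.565. df = 10, critical t = ±2.228. Reject H₀.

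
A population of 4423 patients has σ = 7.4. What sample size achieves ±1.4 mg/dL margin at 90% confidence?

Without FPC: n₀ = (1.645×7.4/1.4)² = 75.603. With FPC: n = n₀N/(n₀+N-1) = 74.3 → n = 75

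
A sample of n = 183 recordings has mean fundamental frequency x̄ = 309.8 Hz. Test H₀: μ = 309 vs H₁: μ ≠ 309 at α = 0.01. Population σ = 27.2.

z = (x̄ - μ₀)/(σ/√n) = (309.8 - 309)/(27.2/√183) = 0.398. Critical value: ±2.576. Since |0.398| ≤ 2.576, Fail to reject H₀.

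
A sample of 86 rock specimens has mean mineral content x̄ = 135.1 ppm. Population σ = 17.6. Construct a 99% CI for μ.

CI = x̄ ± z*(σ/√n) = 135.1 ± 2.576(17.6/√86) = 135.1 ± 4.89 = (130.21, 139.99)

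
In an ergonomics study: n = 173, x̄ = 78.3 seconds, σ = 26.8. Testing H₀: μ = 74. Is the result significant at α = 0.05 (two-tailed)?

z = (78.3 - 74)/(26.8/√173) = 2.11. Since |z| > 1.96, significant at α = 0.05.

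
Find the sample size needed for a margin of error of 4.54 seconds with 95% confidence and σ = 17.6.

n = (z*σ/E)² = (1.96×17.6/4.54)² = 57.7 → n = 58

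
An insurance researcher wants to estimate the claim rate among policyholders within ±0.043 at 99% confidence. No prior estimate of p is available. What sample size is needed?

Conservative approach: use p = 0.5 (maximizes p(1-p) = 0.25). n = z²(0.25)/E² = 2.576²×0.25/0.043² = 897.2 → n = 898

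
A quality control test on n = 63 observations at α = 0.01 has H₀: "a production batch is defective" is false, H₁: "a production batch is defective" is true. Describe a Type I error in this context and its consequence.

Type I error: rejecting H₀ when it is true — concluding that a production batch is defective when in fact it is not. Consequence: scrapping a good batch — wasted material and cost for no reason.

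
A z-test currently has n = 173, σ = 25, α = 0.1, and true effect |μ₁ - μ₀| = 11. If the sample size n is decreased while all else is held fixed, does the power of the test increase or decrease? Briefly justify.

Power decreases: a smaller n inflates the standard error σ/√n, pulling the sampling distribution under H₁ back toward the critical value.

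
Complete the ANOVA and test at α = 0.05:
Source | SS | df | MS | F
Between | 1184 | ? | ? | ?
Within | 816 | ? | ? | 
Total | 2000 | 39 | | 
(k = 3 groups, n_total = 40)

df_between = 2, df_within = 37. MS_between = 592.0, MS_within = 22.05. F = 26.843, F_crit ≈ 3.252. Reject H₀.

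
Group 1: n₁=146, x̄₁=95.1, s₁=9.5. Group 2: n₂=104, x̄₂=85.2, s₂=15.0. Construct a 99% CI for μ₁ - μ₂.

Difference = 9.9. SE = √(9.5²/146 + 15.0²/104) = 1.668. CI = (5.6, 14.2)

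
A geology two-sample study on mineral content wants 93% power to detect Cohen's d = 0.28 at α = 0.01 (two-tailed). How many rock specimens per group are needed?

z_{α/2} = 2.576, z_β = Φ⁻¹(0.93) = 1.476. For small effect (d = 0.28): n per group = 2(z_{α/2} + z_β)²/d² = 2(2.576 + 1.476)²/0.28² = 418.8 → 419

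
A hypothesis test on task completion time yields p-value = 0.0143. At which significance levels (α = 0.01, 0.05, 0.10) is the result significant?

p = 0.0143. Significant at: α = 0.05, 0.1.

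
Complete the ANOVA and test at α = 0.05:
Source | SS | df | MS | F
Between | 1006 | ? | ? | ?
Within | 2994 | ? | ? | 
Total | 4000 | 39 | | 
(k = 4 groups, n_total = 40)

df_between = 3, df_within = 36. MS_between = 335.33, MS_within = 83.17. F = 4.032, F_crit ≈ 2.866. Reject H₀.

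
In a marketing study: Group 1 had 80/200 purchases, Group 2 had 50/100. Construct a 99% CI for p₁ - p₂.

p̂₁ = 0.4, p̂₂ = 0.5. Difference = -0.1. CI = (-0.257, 0.057)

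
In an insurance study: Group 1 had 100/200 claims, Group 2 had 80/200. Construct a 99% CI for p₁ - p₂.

p̂₁ = 0.5, p̂₂ = 0.4. Difference = 0.1. CI = (-0.028, 0.228)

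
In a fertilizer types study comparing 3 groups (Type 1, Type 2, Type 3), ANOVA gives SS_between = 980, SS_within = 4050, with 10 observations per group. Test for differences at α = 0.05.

df_between = 2, df_within = 27. F = MS_between/MS_within = 490.0/150.0 = 3.267. F_crit ≈ 3.354. Fail to reject H₀.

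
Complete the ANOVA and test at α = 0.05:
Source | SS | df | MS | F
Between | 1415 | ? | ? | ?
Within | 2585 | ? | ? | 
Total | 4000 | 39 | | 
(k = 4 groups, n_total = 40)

df_between = 3, df_within = 36. MS_between = 471.67, MS_within = 71.81. F = 6.569, F_crit ≈ 2.866. Reject H₀.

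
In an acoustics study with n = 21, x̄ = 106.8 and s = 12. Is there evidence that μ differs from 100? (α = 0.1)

t = (x̄ - μ₀)/(s/√n) = (106.8 - 100)/(12/√21) = 2.597. df = 20, critical t = ±1.725. Reject H₀.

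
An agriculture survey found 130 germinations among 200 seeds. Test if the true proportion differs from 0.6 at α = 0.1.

p̂ = 0.65, p₀ = 0.6. z = (p̂ - p₀)/√(p₀(1-p₀)/n) = 1.443. Critical: ±1.645. Fail to reject H₀.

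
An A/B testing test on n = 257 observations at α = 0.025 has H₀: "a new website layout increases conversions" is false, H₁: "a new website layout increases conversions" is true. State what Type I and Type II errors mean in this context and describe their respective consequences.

Type I (false positive): concluding that a new website layout increases conversions when it is not — rolling out a layout that doesn't actually help — wasted engineering effort. Type II (false negative): failing to conclude that a new website layout increases conversions when it is — discarding a layout that would have improved conversions — lost revenue. Which is costlier depends on domain priorities and is a judgement call rather than a statistical fact.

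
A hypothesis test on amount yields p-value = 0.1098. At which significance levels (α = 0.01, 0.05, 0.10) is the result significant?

p = 0.1098. Not significant at any of the given levels.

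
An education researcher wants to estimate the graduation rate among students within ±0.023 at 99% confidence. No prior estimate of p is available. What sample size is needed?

Conservative approach: use p = 0.5 (maximizes p(1-p) = 0.25). n = z²(0.25)/E² = 2.576²×0.25/0.023² = 3136.0 → n = 3136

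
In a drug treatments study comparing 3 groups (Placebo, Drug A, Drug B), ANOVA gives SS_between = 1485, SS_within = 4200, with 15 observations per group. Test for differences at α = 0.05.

df_between = 2, df_within = 42. F = MS_between/MS_within = 742.5/100.0 = 7.425. F_crit ≈ 3.22. Reject H₀. At least one mean differs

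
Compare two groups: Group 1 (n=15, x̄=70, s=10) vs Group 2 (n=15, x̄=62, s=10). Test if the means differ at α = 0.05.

Pooled sp = 10.0. t = 2.191, df = 28. Critical t = ±2.048. Reject H₀.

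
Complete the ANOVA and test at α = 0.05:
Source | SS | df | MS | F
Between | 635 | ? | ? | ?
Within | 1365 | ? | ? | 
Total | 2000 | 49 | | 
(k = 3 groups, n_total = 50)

df_between = 2, df_within = 47. MS_between = 317.5, MS_within = 29.04. F = 10.932, F_crit ≈ 3.195. Reject H₀.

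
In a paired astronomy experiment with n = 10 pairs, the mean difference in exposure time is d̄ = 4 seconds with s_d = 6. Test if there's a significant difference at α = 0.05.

t = d̄/(s_d/√n) = 4/(6/√10) = 2.108. df = 9, critical t = ±2.262. Fail to reject H₀.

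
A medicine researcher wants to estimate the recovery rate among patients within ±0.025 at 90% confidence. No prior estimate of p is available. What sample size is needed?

Conservative approach: use p = 0.5 (maximizes p(1-p) = 0.25). n = z²(0.25)/E² = 1.645²×0.25/0.025² = 1082.4 → n = 1083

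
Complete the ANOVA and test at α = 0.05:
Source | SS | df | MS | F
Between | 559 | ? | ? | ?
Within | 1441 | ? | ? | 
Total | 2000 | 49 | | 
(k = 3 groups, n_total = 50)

df_between = 2, df_within = 47. MS_between = 279.5, MS_within = 30.66. F = 9.116, F_crit ≈ 3.195. Reject H₀.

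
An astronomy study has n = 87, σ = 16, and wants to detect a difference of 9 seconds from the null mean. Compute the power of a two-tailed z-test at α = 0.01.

SE = σ/√n = 16/√87 = 1.715. Non-centrality λ = d/SE = 9/1.715 = 5.247. Power ≈ Φ(λ - z_{α/2}) = Φ(5.247 - 2.576) = Φ(2.671) = 0.996.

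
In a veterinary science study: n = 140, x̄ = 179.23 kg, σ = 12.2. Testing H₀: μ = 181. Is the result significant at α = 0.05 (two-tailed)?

z = (179.23 - 181)/(12.2/√140) = -1.717. Since |z| ≤ 1.96, not significant at α = 0.05.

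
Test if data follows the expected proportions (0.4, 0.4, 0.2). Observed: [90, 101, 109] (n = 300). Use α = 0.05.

Expected: [120.0, 120.0, 60.0]. χ² = 50.525. df = 2, critical = 5.991. Reject H₀.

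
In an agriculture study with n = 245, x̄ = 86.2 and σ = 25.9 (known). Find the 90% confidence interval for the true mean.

CI = x̄ ± z*(σ/√n) = 86.2 ± 1.645(25.9/√245) = 86.2 ± 2.72 = (83.48, 88.92)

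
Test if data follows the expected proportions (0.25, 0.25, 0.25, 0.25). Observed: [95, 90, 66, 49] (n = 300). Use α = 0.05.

Expected: [75.0, 75.0, 75.0, 75.0]. χ² = 18.427. df = 3, critical = 7.815. Reject H₀.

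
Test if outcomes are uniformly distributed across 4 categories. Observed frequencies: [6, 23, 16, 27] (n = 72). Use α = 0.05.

Expected = 18 each. χ² = Σ(O-E)²/E = 14.111. df = 3, critical value = 7.815. Reject H₀.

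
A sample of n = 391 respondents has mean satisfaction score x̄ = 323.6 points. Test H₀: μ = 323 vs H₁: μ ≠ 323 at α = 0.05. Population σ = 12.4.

z = (x̄ - μ₀)/(σ/√n) = (323.6 - 323)/(12.4/√391) = 0.957. Critical value: ±1.96. Since |0.957| ≤ 1.96, Fail to reject H₀.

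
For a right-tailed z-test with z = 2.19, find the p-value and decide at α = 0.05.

p = P(Z > 2.19) = 1 - Φ(2.19) ≈ 0.0143. Since p < 0.05, reject H₀ (significant) at α = 0.05.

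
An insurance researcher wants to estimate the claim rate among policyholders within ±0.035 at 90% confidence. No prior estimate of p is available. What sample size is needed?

Conservative approach: use p = 0.5 (maximizes p(1-p) = 0.25). n = z²(0.25)/E² = 1.645²×0.25/0.035² = 552.2 → n = 553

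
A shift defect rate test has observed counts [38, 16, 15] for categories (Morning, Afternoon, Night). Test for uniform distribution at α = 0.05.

Expected = 23 each. χ² = Σ(O-E)²/E = 14.696. df = 2, critical value = 5.991. Reject H₀.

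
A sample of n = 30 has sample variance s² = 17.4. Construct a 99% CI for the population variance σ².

df = 29. χ²_{0.005} = 52.336, χ²_{0.995} = 13.121. CI for σ² = ((n-1)s²/χ²_{α/2}, (n-1)s²/χ²_{1-α/2}) = (29·17.4/52.336, 29·17.4/13.121) = (9.64, 38.46)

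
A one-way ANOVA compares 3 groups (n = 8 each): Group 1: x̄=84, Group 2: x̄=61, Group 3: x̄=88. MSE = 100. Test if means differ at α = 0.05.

Grand mean = 77.67. SS_between = 3397.33, MS_between = 1698.67. F = 16.987, F_crit ≈ 3.467. Reject H₀.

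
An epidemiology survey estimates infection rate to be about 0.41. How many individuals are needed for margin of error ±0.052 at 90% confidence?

n = z²p(1-p)/E² = 1.645²×0.41×0.59/0.052² = 242.1 → n = 243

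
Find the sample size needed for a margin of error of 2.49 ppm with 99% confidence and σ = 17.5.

n = (z*σ/E)² = (2.576×17.5/2.49)² = 327.8 → n = 328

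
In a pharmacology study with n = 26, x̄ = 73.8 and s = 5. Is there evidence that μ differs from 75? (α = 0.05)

t = (x̄ - μ₀)/(s/√n) = (73.8 - 75)/(5/√26) = -1.224. df = 25, critical t = ±2.06. Fail to reject H₀.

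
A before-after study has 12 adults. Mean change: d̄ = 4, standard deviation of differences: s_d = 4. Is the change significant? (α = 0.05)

t = d̄/(s_d/√n) = 4/(4/√12) = 3.464. df = 11, critical t = ±2.201. Reject H₀.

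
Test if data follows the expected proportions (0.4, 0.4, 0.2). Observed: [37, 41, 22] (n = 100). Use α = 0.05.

Expected: [40.0, 40.0, 20.0]. χ² = 0.45. df = 2, critical = 5.991. Fail to reject H₀.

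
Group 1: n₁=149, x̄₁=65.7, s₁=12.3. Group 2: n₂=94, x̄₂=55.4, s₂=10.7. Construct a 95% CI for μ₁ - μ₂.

Difference = 10.3. SE = √(12.3²/149 + 10.7²/94) = 1.494. CI = (7.37, 13.23)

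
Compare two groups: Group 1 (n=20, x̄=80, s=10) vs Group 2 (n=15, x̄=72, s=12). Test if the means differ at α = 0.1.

Pooled sp = 10.89. t = 2.15, df = 33. Critical t = ±1.692. Reject H₀.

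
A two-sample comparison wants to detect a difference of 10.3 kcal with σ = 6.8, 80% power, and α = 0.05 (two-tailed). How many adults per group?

n per group = 2(z_α/2 + z_β)²σ²/d² = 2×(1.96 + 0.84)²×6.8²/10.3² = 6.8 → n = 7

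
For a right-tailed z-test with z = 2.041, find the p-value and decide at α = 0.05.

p = P(Z > 2.041) = 1 - Φ(2.041) ≈ 0.0206. Since p < 0.05, reject H₀ (significant) at α = 0.05.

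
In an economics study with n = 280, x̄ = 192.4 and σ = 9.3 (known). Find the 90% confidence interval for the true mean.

CI = x̄ ± z*(σ/√n) = 192.4 ± 1.645(9.3/√280) = 192.4 ± 0.91 = (191.49, 193.31)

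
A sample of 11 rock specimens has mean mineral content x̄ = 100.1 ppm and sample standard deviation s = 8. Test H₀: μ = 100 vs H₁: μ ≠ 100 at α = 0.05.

t = (x̄ - μ₀)/(s/√n) = (100.1 - 100)/(8/√11) = 0.041. df = 10, critical t = ±2.228. Fail to reject H₀.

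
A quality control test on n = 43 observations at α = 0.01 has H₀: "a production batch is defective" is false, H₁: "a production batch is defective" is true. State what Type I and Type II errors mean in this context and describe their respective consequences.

Type I (false positive): concluding that a production batch is defective when it is not — scrapping a good batch — wasted material and cost for no reason. Type II (false negative): failing to conclude that a production batch is defective when it is — shipping a defective batch — faulty products reach customers. Which is costlier depends on domain priorities and is a judgement call rather than a statistical fact.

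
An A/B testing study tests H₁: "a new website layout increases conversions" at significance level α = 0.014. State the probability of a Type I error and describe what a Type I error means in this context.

P(Type I error) = α = 0.014. A Type I error is rejecting H₀ when H₀ is actually true (false positive) — here, concluding that a new website layout increases conversions when in fact this is not the case. Consequence: rolling out a layout that doesn't actually help — wasted engineering effort.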